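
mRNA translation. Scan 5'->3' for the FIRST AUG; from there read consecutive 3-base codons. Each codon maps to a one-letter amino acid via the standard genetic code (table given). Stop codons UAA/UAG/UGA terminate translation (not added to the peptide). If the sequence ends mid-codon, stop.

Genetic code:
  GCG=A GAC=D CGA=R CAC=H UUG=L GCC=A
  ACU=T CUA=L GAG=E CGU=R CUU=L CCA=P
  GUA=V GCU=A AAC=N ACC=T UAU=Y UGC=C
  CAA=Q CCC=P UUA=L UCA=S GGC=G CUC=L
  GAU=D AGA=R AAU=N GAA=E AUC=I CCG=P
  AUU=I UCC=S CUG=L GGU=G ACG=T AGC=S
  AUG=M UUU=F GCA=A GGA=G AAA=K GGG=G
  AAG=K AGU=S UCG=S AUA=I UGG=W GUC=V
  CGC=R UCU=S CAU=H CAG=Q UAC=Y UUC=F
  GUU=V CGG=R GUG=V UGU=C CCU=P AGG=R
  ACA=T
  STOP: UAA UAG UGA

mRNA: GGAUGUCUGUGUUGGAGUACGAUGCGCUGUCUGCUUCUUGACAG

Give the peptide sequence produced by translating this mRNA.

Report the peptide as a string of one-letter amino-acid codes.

Answer: MSVLEYDALSAS

Derivation:
start AUG at pos 2
pos 2: AUG -> M; peptide=M
pos 5: UCU -> S; peptide=MS
pos 8: GUG -> V; peptide=MSV
pos 11: UUG -> L; peptide=MSVL
pos 14: GAG -> E; peptide=MSVLE
pos 17: UAC -> Y; peptide=MSVLEY
pos 20: GAU -> D; peptide=MSVLEYD
pos 23: GCG -> A; peptide=MSVLEYDA
pos 26: CUG -> L; peptide=MSVLEYDAL
pos 29: UCU -> S; peptide=MSVLEYDALS
pos 32: GCU -> A; peptide=MSVLEYDALSA
pos 35: UCU -> S; peptide=MSVLEYDALSAS
pos 38: UGA -> STOP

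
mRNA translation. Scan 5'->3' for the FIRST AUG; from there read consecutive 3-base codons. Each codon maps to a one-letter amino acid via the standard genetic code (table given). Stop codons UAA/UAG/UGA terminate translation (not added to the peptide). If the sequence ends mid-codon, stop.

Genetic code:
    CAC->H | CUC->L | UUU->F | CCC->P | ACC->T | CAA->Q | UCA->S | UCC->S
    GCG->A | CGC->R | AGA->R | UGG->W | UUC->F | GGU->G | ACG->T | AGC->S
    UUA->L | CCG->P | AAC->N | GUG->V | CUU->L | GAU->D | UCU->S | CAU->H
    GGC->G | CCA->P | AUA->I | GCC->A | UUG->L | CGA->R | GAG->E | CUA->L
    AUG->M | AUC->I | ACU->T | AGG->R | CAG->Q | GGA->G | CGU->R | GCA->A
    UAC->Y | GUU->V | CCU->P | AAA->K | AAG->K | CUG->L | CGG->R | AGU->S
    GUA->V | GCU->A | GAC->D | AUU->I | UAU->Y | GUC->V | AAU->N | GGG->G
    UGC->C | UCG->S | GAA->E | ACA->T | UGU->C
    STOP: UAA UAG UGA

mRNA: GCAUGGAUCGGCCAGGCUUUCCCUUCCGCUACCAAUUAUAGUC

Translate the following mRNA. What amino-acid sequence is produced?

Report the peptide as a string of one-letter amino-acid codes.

Answer: MDRPGFPFRYQL

Derivation:
start AUG at pos 2
pos 2: AUG -> M; peptide=M
pos 5: GAU -> D; peptide=MD
pos 8: CGG -> R; peptide=MDR
pos 11: CCA -> P; peptide=MDRP
pos 14: GGC -> G; peptide=MDRPG
pos 17: UUU -> F; peptide=MDRPGF
pos 20: CCC -> P; peptide=MDRPGFP
pos 23: UUC -> F; peptide=MDRPGFPF
pos 26: CGC -> R; peptide=MDRPGFPFR
pos 29: UAC -> Y; peptide=MDRPGFPFRY
pos 32: CAA -> Q; peptide=MDRPGFPFRYQ
pos 35: UUA -> L; peptide=MDRPGFPFRYQL
pos 38: UAG -> STOP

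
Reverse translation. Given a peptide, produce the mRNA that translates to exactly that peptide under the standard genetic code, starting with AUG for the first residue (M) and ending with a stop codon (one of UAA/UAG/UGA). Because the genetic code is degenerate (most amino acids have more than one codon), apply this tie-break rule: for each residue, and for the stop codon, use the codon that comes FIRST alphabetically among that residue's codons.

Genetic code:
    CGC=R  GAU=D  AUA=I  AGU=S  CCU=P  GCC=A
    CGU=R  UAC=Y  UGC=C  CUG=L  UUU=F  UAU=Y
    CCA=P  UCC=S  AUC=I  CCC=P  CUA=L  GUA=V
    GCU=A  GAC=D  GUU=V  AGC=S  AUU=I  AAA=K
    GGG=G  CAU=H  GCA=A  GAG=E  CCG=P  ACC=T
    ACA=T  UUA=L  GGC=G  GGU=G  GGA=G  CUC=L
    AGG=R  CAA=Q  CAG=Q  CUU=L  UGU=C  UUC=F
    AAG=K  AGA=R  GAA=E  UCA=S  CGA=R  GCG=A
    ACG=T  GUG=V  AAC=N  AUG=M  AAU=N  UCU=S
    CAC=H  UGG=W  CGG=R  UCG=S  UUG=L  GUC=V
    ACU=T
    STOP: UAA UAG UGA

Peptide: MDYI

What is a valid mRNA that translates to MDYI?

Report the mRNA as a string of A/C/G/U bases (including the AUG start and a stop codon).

residue 1: M -> AUG (start codon)
residue 2: D codons sorted = GAC,GAU -> pick first = GAC
residue 3: Y codons sorted = UAC,UAU -> pick first = UAC
residue 4: I codons sorted = AUA,AUC,AUU -> pick first = AUA
terminator: stop codons sorted = UAA,UAG,UGA -> pick first = UAA

Answer: mRNA: AUGGACUACAUAUAA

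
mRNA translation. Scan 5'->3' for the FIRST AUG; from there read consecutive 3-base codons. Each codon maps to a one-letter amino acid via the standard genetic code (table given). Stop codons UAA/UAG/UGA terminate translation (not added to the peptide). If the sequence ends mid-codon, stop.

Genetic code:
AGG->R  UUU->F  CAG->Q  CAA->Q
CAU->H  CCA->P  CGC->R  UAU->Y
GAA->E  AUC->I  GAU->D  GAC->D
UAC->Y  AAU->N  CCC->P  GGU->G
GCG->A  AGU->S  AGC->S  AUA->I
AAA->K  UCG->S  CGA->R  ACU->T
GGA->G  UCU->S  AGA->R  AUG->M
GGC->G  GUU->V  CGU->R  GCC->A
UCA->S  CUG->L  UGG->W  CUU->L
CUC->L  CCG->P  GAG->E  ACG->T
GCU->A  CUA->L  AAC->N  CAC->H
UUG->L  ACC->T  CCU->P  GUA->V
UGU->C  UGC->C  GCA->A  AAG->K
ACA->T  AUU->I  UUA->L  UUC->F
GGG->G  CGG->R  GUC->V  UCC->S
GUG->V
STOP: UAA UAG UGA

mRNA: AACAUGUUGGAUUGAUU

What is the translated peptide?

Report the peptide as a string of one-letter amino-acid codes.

Answer: MLD

Derivation:
start AUG at pos 3
pos 3: AUG -> M; peptide=M
pos 6: UUG -> L; peptide=ML
pos 9: GAU -> D; peptide=MLD
pos 12: UGA -> STOP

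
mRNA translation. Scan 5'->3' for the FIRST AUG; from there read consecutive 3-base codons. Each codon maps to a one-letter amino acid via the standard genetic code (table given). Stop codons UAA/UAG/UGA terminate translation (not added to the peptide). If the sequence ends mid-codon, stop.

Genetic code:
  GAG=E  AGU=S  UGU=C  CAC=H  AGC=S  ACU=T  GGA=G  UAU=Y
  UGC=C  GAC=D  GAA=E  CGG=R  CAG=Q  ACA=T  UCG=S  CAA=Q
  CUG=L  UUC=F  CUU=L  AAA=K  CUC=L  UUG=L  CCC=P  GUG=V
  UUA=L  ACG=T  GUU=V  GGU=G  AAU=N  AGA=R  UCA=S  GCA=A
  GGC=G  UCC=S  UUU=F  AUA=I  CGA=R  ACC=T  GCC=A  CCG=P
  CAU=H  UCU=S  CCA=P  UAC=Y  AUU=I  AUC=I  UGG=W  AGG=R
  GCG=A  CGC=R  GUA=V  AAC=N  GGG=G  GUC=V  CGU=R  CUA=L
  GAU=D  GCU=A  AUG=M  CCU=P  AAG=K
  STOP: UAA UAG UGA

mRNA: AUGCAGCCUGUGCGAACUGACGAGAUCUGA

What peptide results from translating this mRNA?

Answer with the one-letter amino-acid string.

start AUG at pos 0
pos 0: AUG -> M; peptide=M
pos 3: CAG -> Q; peptide=MQ
pos 6: CCU -> P; peptide=MQP
pos 9: GUG -> V; peptide=MQPV
pos 12: CGA -> R; peptide=MQPVR
pos 15: ACU -> T; peptide=MQPVRT
pos 18: GAC -> D; peptide=MQPVRTD
pos 21: GAG -> E; peptide=MQPVRTDE
pos 24: AUC -> I; peptide=MQPVRTDEI
pos 27: UGA -> STOP

Answer: MQPVRTDEI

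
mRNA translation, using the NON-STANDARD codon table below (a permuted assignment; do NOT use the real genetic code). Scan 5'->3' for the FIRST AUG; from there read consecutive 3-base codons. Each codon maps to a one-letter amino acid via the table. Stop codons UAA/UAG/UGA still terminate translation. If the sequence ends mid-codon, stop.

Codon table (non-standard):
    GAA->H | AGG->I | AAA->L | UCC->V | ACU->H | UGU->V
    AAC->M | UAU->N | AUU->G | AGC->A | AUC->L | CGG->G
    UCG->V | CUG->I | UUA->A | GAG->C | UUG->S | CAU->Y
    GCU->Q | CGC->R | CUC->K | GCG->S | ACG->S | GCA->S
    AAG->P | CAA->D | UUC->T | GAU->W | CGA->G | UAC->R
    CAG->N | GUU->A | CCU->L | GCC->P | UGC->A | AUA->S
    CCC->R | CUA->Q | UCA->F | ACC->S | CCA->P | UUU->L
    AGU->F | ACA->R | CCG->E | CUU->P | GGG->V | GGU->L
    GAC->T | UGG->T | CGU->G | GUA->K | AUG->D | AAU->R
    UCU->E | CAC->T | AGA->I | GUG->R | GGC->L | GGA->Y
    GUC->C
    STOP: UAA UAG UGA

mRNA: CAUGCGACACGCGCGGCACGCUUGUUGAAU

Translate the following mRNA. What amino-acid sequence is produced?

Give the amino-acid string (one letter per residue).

Answer: DGTSGTQV

Derivation:
start AUG at pos 1
pos 1: AUG -> D; peptide=D
pos 4: CGA -> G; peptide=DG
pos 7: CAC -> T; peptide=DGT
pos 10: GCG -> S; peptide=DGTS
pos 13: CGG -> G; peptide=DGTSG
pos 16: CAC -> T; peptide=DGTSGT
pos 19: GCU -> Q; peptide=DGTSGTQ
pos 22: UGU -> V; peptide=DGTSGTQV
pos 25: UGA -> STOP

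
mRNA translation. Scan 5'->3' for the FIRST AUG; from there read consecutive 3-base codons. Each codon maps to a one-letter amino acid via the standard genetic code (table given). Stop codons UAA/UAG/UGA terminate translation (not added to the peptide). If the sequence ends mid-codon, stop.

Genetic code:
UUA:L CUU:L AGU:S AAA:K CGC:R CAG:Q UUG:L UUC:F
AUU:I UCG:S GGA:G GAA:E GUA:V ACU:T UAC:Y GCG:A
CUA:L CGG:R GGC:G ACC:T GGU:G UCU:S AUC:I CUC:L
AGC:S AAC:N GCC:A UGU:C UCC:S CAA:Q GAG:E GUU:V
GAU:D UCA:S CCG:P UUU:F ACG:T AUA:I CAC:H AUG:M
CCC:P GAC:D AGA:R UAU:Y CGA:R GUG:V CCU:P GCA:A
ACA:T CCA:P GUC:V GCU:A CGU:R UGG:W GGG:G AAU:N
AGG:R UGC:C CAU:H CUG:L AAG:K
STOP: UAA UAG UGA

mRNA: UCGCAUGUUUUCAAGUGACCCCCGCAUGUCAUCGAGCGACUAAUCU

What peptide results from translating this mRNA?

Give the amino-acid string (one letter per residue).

Answer: MFSSDPRMSSSD

Derivation:
start AUG at pos 4
pos 4: AUG -> M; peptide=M
pos 7: UUU -> F; peptide=MF
pos 10: UCA -> S; peptide=MFS
pos 13: AGU -> S; peptide=MFSS
pos 16: GAC -> D; peptide=MFSSD
pos 19: CCC -> P; peptide=MFSSDP
pos 22: CGC -> R; peptide=MFSSDPR
pos 25: AUG -> M; peptide=MFSSDPRM
pos 28: UCA -> S; peptide=MFSSDPRMS
pos 31: UCG -> S; peptide=MFSSDPRMSS
pos 34: AGC -> S; peptide=MFSSDPRMSSS
pos 37: GAC -> D; peptide=MFSSDPRMSSSD
pos 40: UAA -> STOP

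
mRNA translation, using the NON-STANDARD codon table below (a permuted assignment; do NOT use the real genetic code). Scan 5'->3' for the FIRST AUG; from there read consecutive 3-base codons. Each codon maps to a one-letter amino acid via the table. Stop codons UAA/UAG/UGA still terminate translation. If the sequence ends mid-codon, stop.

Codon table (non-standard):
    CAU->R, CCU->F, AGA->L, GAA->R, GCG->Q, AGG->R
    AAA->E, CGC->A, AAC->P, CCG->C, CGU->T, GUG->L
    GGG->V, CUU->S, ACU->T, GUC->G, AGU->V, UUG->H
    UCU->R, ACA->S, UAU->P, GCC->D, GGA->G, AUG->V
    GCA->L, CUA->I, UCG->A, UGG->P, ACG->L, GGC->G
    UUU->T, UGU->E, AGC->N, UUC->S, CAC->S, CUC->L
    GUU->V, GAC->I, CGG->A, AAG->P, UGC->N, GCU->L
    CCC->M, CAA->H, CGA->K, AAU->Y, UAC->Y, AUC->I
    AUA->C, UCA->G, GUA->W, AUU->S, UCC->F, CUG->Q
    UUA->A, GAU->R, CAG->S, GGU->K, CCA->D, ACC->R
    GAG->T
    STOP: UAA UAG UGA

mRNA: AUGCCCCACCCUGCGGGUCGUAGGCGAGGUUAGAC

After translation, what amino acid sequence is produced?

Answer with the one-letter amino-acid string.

start AUG at pos 0
pos 0: AUG -> V; peptide=V
pos 3: CCC -> M; peptide=VM
pos 6: CAC -> S; peptide=VMS
pos 9: CCU -> F; peptide=VMSF
pos 12: GCG -> Q; peptide=VMSFQ
pos 15: GGU -> K; peptide=VMSFQK
pos 18: CGU -> T; peptide=VMSFQKT
pos 21: AGG -> R; peptide=VMSFQKTR
pos 24: CGA -> K; peptide=VMSFQKTRK
pos 27: GGU -> K; peptide=VMSFQKTRKK
pos 30: UAG -> STOP

Answer: VMSFQKTRKK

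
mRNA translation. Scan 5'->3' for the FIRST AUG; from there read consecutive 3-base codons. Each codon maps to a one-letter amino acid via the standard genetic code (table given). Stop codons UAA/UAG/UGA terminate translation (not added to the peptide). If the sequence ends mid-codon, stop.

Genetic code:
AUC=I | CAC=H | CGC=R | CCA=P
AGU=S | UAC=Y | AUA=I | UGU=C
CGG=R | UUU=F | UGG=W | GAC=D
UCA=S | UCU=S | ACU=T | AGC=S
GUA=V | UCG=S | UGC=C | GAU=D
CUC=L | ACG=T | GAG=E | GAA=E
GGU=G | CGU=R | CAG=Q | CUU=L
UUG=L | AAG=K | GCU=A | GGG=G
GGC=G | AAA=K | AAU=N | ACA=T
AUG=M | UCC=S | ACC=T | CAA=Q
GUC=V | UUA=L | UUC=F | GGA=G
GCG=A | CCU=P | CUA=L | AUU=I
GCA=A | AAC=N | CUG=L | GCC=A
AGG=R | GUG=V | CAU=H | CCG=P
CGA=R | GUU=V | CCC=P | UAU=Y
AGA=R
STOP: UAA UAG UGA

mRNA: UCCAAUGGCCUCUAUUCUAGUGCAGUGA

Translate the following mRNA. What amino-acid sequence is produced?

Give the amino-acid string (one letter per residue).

start AUG at pos 4
pos 4: AUG -> M; peptide=M
pos 7: GCC -> A; peptide=MA
pos 10: UCU -> S; peptide=MAS
pos 13: AUU -> I; peptide=MASI
pos 16: CUA -> L; peptide=MASIL
pos 19: GUG -> V; peptide=MASILV
pos 22: CAG -> Q; peptide=MASILVQ
pos 25: UGA -> STOP

Answer: MASILVQ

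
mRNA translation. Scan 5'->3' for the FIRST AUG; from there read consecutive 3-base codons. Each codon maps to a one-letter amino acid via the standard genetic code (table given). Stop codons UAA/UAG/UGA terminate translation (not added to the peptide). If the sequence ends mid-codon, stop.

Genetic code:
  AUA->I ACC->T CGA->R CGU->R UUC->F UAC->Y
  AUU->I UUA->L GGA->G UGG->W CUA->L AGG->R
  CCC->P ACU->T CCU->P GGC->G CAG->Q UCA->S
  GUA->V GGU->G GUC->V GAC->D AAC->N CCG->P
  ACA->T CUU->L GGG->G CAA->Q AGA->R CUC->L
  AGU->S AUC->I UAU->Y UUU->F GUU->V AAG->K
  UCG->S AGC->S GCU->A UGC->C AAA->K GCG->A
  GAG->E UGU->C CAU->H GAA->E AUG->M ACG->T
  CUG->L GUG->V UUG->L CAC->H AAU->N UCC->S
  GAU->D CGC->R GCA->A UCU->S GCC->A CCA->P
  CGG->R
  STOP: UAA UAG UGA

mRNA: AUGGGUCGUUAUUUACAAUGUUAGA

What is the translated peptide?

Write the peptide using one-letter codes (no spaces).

Answer: MGRYLQC

Derivation:
start AUG at pos 0
pos 0: AUG -> M; peptide=M
pos 3: GGU -> G; peptide=MG
pos 6: CGU -> R; peptide=MGR
pos 9: UAU -> Y; peptide=MGRY
pos 12: UUA -> L; peptide=MGRYL
pos 15: CAA -> Q; peptide=MGRYLQ
pos 18: UGU -> C; peptide=MGRYLQC
pos 21: UAG -> STOP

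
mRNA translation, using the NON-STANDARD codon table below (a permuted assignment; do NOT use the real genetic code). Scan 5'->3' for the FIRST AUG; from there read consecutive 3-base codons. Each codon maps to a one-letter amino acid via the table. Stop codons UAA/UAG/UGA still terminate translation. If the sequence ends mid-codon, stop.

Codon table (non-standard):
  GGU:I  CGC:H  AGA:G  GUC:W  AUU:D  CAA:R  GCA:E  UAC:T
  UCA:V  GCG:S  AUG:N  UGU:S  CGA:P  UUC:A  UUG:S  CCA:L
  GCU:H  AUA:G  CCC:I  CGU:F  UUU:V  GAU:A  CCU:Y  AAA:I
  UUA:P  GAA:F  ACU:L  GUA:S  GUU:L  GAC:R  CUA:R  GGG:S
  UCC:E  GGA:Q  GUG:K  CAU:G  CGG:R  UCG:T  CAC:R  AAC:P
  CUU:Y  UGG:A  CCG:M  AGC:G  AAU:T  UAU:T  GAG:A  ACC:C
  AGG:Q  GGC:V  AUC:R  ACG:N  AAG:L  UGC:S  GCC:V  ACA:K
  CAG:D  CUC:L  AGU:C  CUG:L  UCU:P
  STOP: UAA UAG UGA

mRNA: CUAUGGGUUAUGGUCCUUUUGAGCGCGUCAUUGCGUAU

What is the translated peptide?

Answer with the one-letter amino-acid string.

Answer: NITIYVAHWDST

Derivation:
start AUG at pos 2
pos 2: AUG -> N; peptide=N
pos 5: GGU -> I; peptide=NI
pos 8: UAU -> T; peptide=NIT
pos 11: GGU -> I; peptide=NITI
pos 14: CCU -> Y; peptide=NITIY
pos 17: UUU -> V; peptide=NITIYV
pos 20: GAG -> A; peptide=NITIYVA
pos 23: CGC -> H; peptide=NITIYVAH
pos 26: GUC -> W; peptide=NITIYVAHW
pos 29: AUU -> D; peptide=NITIYVAHWD
pos 32: GCG -> S; peptide=NITIYVAHWDS
pos 35: UAU -> T; peptide=NITIYVAHWDST
pos 38: only 0 nt remain (<3), stop (end of mRNA)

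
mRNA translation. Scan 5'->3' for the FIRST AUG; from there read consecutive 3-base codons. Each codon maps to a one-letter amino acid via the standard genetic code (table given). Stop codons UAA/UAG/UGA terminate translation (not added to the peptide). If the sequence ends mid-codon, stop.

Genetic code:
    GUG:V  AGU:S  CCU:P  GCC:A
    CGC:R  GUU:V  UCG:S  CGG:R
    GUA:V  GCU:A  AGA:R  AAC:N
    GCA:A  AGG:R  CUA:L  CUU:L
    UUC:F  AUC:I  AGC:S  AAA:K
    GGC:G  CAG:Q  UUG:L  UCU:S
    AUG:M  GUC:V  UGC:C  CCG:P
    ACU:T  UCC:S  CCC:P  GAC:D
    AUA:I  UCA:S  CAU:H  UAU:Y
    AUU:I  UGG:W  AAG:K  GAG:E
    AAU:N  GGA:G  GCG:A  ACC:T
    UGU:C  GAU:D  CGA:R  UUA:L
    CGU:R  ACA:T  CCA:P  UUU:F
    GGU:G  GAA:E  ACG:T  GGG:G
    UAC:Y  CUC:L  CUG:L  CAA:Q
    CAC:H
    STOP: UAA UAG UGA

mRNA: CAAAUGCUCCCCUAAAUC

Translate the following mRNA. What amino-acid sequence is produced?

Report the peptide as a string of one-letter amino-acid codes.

Answer: MLP

Derivation:
start AUG at pos 3
pos 3: AUG -> M; peptide=M
pos 6: CUC -> L; peptide=ML
pos 9: CCC -> P; peptide=MLP
pos 12: UAA -> STOP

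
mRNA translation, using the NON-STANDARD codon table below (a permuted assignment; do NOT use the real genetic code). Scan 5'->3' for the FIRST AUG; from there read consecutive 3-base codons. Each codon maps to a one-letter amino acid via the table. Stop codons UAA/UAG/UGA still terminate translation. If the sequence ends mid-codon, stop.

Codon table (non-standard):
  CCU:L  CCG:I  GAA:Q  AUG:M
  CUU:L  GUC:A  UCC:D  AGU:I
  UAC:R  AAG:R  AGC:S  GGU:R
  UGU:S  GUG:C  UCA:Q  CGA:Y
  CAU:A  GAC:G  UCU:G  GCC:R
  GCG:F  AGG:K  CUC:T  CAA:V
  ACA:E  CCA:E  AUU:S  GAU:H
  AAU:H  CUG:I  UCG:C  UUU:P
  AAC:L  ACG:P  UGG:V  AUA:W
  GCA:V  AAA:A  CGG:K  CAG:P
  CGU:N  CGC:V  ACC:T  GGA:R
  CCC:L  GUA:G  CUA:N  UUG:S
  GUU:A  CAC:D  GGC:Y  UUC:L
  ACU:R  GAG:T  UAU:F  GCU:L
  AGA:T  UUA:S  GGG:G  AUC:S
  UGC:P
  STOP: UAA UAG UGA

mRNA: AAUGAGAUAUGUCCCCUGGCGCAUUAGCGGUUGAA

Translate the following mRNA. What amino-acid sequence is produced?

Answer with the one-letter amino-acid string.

start AUG at pos 1
pos 1: AUG -> M; peptide=M
pos 4: AGA -> T; peptide=MT
pos 7: UAU -> F; peptide=MTF
pos 10: GUC -> A; peptide=MTFA
pos 13: CCC -> L; peptide=MTFAL
pos 16: UGG -> V; peptide=MTFALV
pos 19: CGC -> V; peptide=MTFALVV
pos 22: AUU -> S; peptide=MTFALVVS
pos 25: AGC -> S; peptide=MTFALVVSS
pos 28: GGU -> R; peptide=MTFALVVSSR
pos 31: UGA -> STOP

Answer: MTFALVVSSR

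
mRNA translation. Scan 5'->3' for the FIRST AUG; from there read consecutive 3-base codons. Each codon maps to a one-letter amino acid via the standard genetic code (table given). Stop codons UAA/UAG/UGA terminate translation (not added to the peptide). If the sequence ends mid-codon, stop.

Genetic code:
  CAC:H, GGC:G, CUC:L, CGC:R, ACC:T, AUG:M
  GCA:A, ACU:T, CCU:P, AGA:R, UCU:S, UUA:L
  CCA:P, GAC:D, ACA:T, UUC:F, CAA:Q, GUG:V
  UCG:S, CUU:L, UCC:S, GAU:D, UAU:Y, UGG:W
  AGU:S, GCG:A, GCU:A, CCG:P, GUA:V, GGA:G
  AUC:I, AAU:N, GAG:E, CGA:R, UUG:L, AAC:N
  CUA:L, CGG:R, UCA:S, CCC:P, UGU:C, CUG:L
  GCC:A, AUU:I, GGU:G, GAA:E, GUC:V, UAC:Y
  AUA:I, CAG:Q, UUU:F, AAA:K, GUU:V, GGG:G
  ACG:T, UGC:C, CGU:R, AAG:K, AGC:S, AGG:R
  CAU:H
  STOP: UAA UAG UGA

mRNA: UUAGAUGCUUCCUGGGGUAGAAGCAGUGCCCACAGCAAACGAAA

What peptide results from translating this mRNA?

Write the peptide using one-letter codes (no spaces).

Answer: MLPGVEAVPTANE

Derivation:
start AUG at pos 4
pos 4: AUG -> M; peptide=M
pos 7: CUU -> L; peptide=ML
pos 10: CCU -> P; peptide=MLP
pos 13: GGG -> G; peptide=MLPG
pos 16: GUA -> V; peptide=MLPGV
pos 19: GAA -> E; peptide=MLPGVE
pos 22: GCA -> A; peptide=MLPGVEA
pos 25: GUG -> V; peptide=MLPGVEAV
pos 28: CCC -> P; peptide=MLPGVEAVP
pos 31: ACA -> T; peptide=MLPGVEAVPT
pos 34: GCA -> A; peptide=MLPGVEAVPTA
pos 37: AAC -> N; peptide=MLPGVEAVPTAN
pos 40: GAA -> E; peptide=MLPGVEAVPTANE
pos 43: only 1 nt remain (<3), stop (end of mRNA)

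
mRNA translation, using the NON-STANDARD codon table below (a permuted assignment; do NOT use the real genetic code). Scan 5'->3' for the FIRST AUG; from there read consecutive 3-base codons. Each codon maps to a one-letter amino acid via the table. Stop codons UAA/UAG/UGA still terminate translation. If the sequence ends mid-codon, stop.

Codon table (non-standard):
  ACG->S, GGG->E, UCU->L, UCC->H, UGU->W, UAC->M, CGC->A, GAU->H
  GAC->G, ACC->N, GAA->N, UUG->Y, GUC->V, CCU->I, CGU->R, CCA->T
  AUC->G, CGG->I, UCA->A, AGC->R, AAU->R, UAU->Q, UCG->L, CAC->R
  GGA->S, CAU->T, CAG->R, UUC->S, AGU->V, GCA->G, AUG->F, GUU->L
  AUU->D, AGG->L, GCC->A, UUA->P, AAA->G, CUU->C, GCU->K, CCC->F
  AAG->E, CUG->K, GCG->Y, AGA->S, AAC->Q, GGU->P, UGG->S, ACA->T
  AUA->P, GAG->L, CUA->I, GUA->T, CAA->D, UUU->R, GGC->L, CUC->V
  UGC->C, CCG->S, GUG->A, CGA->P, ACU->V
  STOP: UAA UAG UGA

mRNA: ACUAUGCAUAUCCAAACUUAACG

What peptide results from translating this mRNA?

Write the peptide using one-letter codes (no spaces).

start AUG at pos 3
pos 3: AUG -> F; peptide=F
pos 6: CAU -> T; peptide=FT
pos 9: AUC -> G; peptide=FTG
pos 12: CAA -> D; peptide=FTGD
pos 15: ACU -> V; peptide=FTGDV
pos 18: UAA -> STOP

Answer: FTGDV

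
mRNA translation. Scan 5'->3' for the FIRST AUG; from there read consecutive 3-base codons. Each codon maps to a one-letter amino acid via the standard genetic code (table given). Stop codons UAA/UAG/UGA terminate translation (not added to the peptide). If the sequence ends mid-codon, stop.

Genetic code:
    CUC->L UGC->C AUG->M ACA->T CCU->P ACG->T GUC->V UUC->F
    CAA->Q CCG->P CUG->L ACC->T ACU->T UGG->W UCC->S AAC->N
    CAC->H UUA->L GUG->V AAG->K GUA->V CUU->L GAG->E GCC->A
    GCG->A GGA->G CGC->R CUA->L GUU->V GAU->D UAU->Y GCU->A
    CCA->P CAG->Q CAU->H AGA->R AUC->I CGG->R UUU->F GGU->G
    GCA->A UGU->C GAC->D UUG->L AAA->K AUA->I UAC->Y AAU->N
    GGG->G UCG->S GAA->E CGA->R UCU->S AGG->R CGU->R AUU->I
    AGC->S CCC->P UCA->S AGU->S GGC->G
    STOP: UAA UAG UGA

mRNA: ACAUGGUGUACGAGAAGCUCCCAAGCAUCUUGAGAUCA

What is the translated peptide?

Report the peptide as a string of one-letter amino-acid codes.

start AUG at pos 2
pos 2: AUG -> M; peptide=M
pos 5: GUG -> V; peptide=MV
pos 8: UAC -> Y; peptide=MVY
pos 11: GAG -> E; peptide=MVYE
pos 14: AAG -> K; peptide=MVYEK
pos 17: CUC -> L; peptide=MVYEKL
pos 20: CCA -> P; peptide=MVYEKLP
pos 23: AGC -> S; peptide=MVYEKLPS
pos 26: AUC -> I; peptide=MVYEKLPSI
pos 29: UUG -> L; peptide=MVYEKLPSIL
pos 32: AGA -> R; peptide=MVYEKLPSILR
pos 35: UCA -> S; peptide=MVYEKLPSILRS
pos 38: only 0 nt remain (<3), stop (end of mRNA)

Answer: MVYEKLPSILRS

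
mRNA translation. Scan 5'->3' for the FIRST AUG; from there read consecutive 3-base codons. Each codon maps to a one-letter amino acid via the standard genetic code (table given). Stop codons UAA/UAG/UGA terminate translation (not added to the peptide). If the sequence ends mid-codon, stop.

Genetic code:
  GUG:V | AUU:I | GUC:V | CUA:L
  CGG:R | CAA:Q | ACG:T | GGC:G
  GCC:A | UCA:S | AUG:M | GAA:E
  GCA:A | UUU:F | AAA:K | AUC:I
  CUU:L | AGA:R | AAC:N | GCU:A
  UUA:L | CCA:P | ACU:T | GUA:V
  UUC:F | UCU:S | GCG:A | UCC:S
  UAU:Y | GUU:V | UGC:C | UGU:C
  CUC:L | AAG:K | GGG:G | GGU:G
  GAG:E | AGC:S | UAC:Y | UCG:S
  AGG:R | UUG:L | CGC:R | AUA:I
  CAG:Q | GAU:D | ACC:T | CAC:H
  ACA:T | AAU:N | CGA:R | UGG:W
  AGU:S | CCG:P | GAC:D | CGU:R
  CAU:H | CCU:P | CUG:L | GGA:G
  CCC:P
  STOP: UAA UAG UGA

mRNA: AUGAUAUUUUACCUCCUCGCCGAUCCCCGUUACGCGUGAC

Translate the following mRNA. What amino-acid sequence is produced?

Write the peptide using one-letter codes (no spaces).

Answer: MIFYLLADPRYA

Derivation:
start AUG at pos 0
pos 0: AUG -> M; peptide=M
pos 3: AUA -> I; peptide=MI
pos 6: UUU -> F; peptide=MIF
pos 9: UAC -> Y; peptide=MIFY
pos 12: CUC -> L; peptide=MIFYL
pos 15: CUC -> L; peptide=MIFYLL
pos 18: GCC -> A; peptide=MIFYLLA
pos 21: GAU -> D; peptide=MIFYLLAD
pos 24: CCC -> P; peptide=MIFYLLADP
pos 27: CGU -> R; peptide=MIFYLLADPR
pos 30: UAC -> Y; peptide=MIFYLLADPRY
pos 33: GCG -> A; peptide=MIFYLLADPRYA
pos 36: UGA -> STOP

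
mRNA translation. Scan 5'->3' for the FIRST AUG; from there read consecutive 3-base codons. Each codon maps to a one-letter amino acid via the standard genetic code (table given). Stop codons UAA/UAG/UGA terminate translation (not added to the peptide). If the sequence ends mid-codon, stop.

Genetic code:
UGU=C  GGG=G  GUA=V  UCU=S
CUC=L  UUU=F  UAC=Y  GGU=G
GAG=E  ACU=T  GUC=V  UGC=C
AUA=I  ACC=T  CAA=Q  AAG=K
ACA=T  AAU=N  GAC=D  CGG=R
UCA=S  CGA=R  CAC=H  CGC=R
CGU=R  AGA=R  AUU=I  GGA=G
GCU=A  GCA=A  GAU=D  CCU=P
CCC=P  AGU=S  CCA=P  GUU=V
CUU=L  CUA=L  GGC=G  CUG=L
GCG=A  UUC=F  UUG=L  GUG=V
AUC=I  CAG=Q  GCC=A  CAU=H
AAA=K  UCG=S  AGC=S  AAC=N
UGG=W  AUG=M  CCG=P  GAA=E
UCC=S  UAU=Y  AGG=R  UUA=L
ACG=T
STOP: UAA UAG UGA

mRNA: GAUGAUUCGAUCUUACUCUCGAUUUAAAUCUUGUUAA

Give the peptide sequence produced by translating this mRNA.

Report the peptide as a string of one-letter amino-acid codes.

Answer: MIRSYSRFKSC

Derivation:
start AUG at pos 1
pos 1: AUG -> M; peptide=M
pos 4: AUU -> I; peptide=MI
pos 7: CGA -> R; peptide=MIR
pos 10: UCU -> S; peptide=MIRS
pos 13: UAC -> Y; peptide=MIRSY
pos 16: UCU -> S; peptide=MIRSYS
pos 19: CGA -> R; peptide=MIRSYSR
pos 22: UUU -> F; peptide=MIRSYSRF
pos 25: AAA -> K; peptide=MIRSYSRFK
pos 28: UCU -> S; peptide=MIRSYSRFKS
pos 31: UGU -> C; peptide=MIRSYSRFKSC
pos 34: UAA -> STOP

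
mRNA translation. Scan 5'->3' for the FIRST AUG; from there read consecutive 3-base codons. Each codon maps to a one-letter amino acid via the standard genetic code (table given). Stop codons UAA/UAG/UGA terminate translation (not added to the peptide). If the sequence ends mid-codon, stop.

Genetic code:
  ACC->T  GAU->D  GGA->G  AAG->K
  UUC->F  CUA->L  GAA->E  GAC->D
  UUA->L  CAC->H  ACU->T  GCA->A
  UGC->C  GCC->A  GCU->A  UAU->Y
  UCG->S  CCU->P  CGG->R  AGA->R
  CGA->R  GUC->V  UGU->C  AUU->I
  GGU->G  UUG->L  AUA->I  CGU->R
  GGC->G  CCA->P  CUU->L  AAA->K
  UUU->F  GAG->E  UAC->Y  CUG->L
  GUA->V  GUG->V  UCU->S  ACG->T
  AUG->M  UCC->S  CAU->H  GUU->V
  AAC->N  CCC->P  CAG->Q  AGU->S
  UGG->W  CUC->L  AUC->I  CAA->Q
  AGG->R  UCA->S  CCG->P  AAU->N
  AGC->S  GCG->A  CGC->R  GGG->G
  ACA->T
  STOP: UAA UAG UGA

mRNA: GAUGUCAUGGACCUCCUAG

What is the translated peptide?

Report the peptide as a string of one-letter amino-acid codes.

Answer: MSWTS

Derivation:
start AUG at pos 1
pos 1: AUG -> M; peptide=M
pos 4: UCA -> S; peptide=MS
pos 7: UGG -> W; peptide=MSW
pos 10: ACC -> T; peptide=MSWT
pos 13: UCC -> S; peptide=MSWTS
pos 16: UAG -> STOP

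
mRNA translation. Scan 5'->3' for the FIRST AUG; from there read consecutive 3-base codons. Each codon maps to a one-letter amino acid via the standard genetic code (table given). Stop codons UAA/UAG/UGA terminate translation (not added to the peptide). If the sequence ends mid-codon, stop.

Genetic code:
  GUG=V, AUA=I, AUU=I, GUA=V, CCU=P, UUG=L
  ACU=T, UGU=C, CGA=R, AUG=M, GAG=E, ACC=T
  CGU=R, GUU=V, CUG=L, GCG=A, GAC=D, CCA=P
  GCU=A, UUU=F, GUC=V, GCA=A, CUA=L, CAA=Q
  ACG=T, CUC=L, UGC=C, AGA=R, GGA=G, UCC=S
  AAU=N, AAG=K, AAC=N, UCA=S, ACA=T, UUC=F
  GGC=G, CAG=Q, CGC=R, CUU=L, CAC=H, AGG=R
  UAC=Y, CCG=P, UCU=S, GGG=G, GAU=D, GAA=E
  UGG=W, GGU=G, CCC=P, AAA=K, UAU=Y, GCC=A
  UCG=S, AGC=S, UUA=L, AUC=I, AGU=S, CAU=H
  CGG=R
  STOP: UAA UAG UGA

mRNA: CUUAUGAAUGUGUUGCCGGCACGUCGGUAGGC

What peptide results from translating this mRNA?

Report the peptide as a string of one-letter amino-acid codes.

Answer: MNVLPARR

Derivation:
start AUG at pos 3
pos 3: AUG -> M; peptide=M
pos 6: AAU -> N; peptide=MN
pos 9: GUG -> V; peptide=MNV
pos 12: UUG -> L; peptide=MNVL
pos 15: CCG -> P; peptide=MNVLP
pos 18: GCA -> A; peptide=MNVLPA
pos 21: CGU -> R; peptide=MNVLPAR
pos 24: CGG -> R; peptide=MNVLPARR
pos 27: UAG -> STOP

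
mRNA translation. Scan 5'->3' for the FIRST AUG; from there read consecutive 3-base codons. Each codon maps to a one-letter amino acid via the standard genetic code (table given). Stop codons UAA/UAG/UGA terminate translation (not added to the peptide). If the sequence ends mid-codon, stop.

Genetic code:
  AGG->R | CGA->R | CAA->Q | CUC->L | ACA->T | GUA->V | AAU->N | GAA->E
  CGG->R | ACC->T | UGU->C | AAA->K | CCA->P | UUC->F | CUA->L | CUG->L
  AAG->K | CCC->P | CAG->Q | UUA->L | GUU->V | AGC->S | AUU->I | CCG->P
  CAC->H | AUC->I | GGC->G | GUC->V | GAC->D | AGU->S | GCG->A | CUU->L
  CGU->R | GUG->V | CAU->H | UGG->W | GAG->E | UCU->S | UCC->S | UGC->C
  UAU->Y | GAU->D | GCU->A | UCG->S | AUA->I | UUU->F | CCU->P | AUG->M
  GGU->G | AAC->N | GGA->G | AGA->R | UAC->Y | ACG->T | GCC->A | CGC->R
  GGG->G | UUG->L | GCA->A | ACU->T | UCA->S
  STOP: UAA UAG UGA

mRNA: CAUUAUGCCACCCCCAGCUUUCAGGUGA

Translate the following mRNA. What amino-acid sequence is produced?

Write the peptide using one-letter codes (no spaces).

Answer: MPPPAFR

Derivation:
start AUG at pos 4
pos 4: AUG -> M; peptide=M
pos 7: CCA -> P; peptide=MP
pos 10: CCC -> P; peptide=MPP
pos 13: CCA -> P; peptide=MPPP
pos 16: GCU -> A; peptide=MPPPA
pos 19: UUC -> F; peptide=MPPPAF
pos 22: AGG -> R; peptide=MPPPAFR
pos 25: UGA -> STOP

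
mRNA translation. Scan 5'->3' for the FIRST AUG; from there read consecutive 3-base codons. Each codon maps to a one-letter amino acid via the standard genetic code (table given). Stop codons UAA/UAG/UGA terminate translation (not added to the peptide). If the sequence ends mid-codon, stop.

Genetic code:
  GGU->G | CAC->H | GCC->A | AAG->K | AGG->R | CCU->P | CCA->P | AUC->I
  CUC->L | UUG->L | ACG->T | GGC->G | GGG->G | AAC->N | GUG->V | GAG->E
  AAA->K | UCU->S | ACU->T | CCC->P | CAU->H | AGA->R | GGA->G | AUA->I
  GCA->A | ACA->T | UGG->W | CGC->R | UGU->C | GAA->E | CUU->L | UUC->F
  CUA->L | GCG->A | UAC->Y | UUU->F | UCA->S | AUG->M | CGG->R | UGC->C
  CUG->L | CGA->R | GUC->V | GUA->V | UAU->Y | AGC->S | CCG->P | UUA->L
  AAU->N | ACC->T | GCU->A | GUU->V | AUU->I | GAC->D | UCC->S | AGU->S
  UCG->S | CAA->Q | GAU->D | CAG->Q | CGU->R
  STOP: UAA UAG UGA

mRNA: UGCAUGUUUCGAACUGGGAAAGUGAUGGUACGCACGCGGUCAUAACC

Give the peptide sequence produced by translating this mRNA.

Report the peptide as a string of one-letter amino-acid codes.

start AUG at pos 3
pos 3: AUG -> M; peptide=M
pos 6: UUU -> F; peptide=MF
pos 9: CGA -> R; peptide=MFR
pos 12: ACU -> T; peptide=MFRT
pos 15: GGG -> G; peptide=MFRTG
pos 18: AAA -> K; peptide=MFRTGK
pos 21: GUG -> V; peptide=MFRTGKV
pos 24: AUG -> M; peptide=MFRTGKVM
pos 27: GUA -> V; peptide=MFRTGKVMV
pos 30: CGC -> R; peptide=MFRTGKVMVR
pos 33: ACG -> T; peptide=MFRTGKVMVRT
pos 36: CGG -> R; peptide=MFRTGKVMVRTR
pos 39: UCA -> S; peptide=MFRTGKVMVRTRS
pos 42: UAA -> STOP

Answer: MFRTGKVMVRTRS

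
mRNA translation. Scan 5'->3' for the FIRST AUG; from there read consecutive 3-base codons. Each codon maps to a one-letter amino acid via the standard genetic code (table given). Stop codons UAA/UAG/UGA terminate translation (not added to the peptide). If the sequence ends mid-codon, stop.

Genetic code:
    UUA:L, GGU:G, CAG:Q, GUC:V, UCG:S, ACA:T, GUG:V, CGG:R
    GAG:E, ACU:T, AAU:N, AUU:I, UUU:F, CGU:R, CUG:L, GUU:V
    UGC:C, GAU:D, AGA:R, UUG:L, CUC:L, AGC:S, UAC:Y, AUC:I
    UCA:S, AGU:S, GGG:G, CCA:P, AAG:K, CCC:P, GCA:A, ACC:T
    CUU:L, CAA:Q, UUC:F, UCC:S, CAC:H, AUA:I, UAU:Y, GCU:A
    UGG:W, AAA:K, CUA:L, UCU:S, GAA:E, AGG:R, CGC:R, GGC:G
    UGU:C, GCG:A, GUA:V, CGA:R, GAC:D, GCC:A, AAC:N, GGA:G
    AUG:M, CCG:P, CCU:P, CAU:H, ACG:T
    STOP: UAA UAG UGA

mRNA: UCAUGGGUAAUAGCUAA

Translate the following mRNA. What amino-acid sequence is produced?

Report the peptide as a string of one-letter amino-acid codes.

start AUG at pos 2
pos 2: AUG -> M; peptide=M
pos 5: GGU -> G; peptide=MG
pos 8: AAU -> N; peptide=MGN
pos 11: AGC -> S; peptide=MGNS
pos 14: UAA -> STOP

Answer: MGNS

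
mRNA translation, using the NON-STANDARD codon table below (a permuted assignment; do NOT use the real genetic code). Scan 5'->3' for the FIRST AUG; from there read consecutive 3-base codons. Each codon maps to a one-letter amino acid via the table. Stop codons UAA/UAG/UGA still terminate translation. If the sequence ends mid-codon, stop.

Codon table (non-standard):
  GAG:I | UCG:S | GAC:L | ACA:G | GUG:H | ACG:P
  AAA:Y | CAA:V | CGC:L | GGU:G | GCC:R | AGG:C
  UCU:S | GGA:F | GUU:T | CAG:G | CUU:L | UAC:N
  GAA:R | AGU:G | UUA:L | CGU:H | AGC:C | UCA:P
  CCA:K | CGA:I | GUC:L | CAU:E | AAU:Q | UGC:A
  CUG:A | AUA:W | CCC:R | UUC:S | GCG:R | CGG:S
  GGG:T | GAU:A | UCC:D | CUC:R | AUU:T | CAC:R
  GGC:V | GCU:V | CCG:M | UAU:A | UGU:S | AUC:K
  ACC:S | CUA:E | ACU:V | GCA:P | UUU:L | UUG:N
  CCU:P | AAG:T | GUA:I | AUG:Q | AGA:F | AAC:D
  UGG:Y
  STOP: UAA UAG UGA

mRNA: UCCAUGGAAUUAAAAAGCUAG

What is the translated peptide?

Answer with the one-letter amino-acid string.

start AUG at pos 3
pos 3: AUG -> Q; peptide=Q
pos 6: GAA -> R; peptide=QR
pos 9: UUA -> L; peptide=QRL
pos 12: AAA -> Y; peptide=QRLY
pos 15: AGC -> C; peptide=QRLYC
pos 18: UAG -> STOP

Answer: QRLYC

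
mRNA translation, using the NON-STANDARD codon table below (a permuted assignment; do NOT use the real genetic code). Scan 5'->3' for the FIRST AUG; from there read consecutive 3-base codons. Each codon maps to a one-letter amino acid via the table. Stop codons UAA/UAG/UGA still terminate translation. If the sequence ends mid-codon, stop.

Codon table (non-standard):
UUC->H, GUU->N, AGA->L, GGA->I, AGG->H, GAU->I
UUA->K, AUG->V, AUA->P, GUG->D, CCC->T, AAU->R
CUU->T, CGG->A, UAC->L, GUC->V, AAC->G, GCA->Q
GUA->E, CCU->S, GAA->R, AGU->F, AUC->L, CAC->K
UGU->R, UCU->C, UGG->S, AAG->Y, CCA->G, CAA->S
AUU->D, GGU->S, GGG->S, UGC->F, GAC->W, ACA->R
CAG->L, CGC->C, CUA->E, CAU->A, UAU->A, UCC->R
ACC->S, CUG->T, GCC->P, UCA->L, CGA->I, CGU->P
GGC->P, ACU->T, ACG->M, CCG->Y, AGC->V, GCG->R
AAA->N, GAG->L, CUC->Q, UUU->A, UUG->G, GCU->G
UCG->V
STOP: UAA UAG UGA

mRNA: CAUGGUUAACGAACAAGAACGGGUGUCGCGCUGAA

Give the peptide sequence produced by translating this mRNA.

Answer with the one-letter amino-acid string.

Answer: VNGRSRADVC

Derivation:
start AUG at pos 1
pos 1: AUG -> V; peptide=V
pos 4: GUU -> N; peptide=VN
pos 7: AAC -> G; peptide=VNG
pos 10: GAA -> R; peptide=VNGR
pos 13: CAA -> S; peptide=VNGRS
pos 16: GAA -> R; peptide=VNGRSR
pos 19: CGG -> A; peptide=VNGRSRA
pos 22: GUG -> D; peptide=VNGRSRAD
pos 25: UCG -> V; peptide=VNGRSRADV
pos 28: CGC -> C; peptide=VNGRSRADVC
pos 31: UGA -> STOP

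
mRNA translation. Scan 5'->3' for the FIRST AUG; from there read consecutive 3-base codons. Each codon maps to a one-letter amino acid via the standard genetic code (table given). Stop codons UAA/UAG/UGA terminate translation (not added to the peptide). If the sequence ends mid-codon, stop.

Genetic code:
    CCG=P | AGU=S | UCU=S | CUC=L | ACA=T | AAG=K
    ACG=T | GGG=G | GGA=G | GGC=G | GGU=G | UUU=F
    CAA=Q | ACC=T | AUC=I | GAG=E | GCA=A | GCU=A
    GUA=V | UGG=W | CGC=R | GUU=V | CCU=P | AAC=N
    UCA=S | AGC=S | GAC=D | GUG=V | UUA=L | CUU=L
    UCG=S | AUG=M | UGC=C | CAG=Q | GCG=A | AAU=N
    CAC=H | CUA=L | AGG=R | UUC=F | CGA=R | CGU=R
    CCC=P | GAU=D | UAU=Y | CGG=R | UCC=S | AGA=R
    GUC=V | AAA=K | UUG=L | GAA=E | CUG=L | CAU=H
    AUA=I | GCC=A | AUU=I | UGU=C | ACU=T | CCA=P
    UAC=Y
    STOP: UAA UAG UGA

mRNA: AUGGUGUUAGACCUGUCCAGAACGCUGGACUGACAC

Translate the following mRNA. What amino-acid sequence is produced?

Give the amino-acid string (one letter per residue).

start AUG at pos 0
pos 0: AUG -> M; peptide=M
pos 3: GUG -> V; peptide=MV
pos 6: UUA -> L; peptide=MVL
pos 9: GAC -> D; peptide=MVLD
pos 12: CUG -> L; peptide=MVLDL
pos 15: UCC -> S; peptide=MVLDLS
pos 18: AGA -> R; peptide=MVLDLSR
pos 21: ACG -> T; peptide=MVLDLSRT
pos 24: CUG -> L; peptide=MVLDLSRTL
pos 27: GAC -> D; peptide=MVLDLSRTLD
pos 30: UGA -> STOP

Answer: MVLDLSRTLD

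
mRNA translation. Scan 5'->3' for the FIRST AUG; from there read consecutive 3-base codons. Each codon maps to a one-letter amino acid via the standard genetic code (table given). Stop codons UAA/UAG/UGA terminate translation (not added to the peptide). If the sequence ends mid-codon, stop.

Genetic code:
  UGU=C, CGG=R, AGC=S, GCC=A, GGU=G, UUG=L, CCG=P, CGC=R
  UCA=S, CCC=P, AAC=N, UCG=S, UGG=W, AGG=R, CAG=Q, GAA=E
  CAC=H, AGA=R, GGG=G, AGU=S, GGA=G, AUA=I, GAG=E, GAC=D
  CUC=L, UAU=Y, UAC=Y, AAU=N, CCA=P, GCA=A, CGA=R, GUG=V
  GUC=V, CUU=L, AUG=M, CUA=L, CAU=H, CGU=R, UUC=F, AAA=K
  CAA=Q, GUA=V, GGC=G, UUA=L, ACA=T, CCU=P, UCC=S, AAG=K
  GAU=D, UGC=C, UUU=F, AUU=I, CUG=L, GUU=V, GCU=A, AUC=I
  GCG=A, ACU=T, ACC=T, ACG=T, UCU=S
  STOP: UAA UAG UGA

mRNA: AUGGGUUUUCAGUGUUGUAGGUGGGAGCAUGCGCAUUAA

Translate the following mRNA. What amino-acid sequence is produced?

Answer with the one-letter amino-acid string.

Answer: MGFQCCRWEHAH

Derivation:
start AUG at pos 0
pos 0: AUG -> M; peptide=M
pos 3: GGU -> G; peptide=MG
pos 6: UUU -> F; peptide=MGF
pos 9: CAG -> Q; peptide=MGFQ
pos 12: UGU -> C; peptide=MGFQC
pos 15: UGU -> C; peptide=MGFQCC
pos 18: AGG -> R; peptide=MGFQCCR
pos 21: UGG -> W; peptide=MGFQCCRW
pos 24: GAG -> E; peptide=MGFQCCRWE
pos 27: CAU -> H; peptide=MGFQCCRWEH
pos 30: GCG -> A; peptide=MGFQCCRWEHA
pos 33: CAU -> H; peptide=MGFQCCRWEHAH
pos 36: UAA -> STOP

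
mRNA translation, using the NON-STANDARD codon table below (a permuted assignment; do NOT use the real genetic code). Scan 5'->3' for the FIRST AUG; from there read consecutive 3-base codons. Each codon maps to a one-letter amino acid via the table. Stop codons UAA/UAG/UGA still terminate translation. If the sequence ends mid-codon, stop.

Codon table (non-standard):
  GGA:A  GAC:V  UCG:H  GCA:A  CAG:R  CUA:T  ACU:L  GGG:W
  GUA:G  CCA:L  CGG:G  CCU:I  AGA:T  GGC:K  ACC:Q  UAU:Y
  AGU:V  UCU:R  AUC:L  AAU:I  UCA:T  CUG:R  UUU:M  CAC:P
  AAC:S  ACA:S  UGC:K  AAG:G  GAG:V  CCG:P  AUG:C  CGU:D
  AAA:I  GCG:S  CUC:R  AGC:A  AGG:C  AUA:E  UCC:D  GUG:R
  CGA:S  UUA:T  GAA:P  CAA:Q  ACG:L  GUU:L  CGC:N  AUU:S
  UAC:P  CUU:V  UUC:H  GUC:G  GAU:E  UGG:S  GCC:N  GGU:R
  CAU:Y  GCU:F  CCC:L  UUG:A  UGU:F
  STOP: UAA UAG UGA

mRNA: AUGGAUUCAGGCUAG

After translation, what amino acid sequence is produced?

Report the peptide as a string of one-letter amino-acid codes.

Answer: CETK

Derivation:
start AUG at pos 0
pos 0: AUG -> C; peptide=C
pos 3: GAU -> E; peptide=CE
pos 6: UCA -> T; peptide=CET
pos 9: GGC -> K; peptide=CETK
pos 12: UAG -> STOP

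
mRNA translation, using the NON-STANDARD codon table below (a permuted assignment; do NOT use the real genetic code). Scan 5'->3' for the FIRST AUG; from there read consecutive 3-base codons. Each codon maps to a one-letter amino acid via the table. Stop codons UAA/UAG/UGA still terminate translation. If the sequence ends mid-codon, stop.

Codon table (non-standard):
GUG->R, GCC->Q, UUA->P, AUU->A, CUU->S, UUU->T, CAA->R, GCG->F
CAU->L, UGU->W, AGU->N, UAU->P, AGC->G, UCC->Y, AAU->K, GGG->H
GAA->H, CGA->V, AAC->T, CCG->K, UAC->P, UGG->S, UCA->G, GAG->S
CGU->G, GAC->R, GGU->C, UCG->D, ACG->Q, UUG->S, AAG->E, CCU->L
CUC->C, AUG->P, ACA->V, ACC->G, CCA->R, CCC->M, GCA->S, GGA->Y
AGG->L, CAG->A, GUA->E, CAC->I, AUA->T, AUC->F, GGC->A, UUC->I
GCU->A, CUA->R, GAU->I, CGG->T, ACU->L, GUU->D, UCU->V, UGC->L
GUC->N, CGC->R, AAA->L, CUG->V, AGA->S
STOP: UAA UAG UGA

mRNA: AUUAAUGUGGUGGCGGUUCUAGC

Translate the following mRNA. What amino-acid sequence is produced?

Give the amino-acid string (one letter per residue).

start AUG at pos 4
pos 4: AUG -> P; peptide=P
pos 7: UGG -> S; peptide=PS
pos 10: UGG -> S; peptide=PSS
pos 13: CGG -> T; peptide=PSST
pos 16: UUC -> I; peptide=PSSTI
pos 19: UAG -> STOP

Answer: PSSTI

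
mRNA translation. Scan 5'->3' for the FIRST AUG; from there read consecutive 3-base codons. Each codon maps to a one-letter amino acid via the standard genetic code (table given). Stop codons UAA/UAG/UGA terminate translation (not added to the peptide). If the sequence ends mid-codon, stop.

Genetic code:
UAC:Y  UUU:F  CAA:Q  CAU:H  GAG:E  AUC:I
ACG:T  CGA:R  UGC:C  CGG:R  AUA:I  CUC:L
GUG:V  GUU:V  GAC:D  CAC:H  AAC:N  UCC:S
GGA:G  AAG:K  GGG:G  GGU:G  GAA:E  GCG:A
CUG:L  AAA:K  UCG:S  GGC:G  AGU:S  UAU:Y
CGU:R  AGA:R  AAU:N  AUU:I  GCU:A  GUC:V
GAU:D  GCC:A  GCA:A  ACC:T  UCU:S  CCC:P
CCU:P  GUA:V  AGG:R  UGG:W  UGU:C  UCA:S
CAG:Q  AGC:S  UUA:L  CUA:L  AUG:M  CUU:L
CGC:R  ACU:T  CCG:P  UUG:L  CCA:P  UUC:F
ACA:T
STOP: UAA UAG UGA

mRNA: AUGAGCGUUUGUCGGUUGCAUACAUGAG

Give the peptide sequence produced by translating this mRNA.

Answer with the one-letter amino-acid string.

start AUG at pos 0
pos 0: AUG -> M; peptide=M
pos 3: AGC -> S; peptide=MS
pos 6: GUU -> V; peptide=MSV
pos 9: UGU -> C; peptide=MSVC
pos 12: CGG -> R; peptide=MSVCR
pos 15: UUG -> L; peptide=MSVCRL
pos 18: CAU -> H; peptide=MSVCRLH
pos 21: ACA -> T; peptide=MSVCRLHT
pos 24: UGA -> STOP

Answer: MSVCRLHT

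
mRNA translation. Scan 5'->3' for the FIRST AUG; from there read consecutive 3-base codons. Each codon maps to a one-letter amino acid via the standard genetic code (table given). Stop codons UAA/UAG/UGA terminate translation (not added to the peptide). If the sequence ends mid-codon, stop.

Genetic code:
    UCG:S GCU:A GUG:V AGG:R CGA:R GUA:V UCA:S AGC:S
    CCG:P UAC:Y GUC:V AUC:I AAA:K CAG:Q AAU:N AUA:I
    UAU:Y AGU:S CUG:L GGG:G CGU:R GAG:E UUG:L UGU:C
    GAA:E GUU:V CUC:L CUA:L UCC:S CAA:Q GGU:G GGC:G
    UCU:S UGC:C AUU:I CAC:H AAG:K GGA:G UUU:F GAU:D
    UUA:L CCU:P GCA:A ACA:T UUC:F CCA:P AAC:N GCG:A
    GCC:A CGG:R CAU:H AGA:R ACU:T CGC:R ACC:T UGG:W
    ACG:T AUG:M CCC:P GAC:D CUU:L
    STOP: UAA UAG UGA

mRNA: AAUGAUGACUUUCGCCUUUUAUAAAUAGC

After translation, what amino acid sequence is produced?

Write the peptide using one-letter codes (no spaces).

Answer: MMTFAFYK

Derivation:
start AUG at pos 1
pos 1: AUG -> M; peptide=M
pos 4: AUG -> M; peptide=MM
pos 7: ACU -> T; peptide=MMT
pos 10: UUC -> F; peptide=MMTF
pos 13: GCC -> A; peptide=MMTFA
pos 16: UUU -> F; peptide=MMTFAF
pos 19: UAU -> Y; peptide=MMTFAFY
pos 22: AAA -> K; peptide=MMTFAFYK
pos 25: UAG -> STOP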